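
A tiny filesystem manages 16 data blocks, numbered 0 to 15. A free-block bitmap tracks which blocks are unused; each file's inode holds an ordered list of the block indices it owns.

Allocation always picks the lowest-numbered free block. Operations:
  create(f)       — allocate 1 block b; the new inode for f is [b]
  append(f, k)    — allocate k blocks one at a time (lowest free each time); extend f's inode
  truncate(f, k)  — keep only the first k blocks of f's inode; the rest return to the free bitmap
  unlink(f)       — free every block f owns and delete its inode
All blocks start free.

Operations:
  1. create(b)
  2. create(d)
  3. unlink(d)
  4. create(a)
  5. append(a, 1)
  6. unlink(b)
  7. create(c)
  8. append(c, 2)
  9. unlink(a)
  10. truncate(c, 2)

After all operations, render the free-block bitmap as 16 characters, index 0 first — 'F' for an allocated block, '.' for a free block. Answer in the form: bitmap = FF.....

  1. create(b)  ⇒  F...............  {b→[0]}
  2. create(d)  ⇒  FF..............  {b→[0]; d→[1]}
  3. unlink(d)  ⇒  F...............  {b→[0]}
  4. create(a)  ⇒  FF..............  {a→[1]; b→[0]}
  5. append(a, 1)  ⇒  FFF.............  {a→[1, 2]; b→[0]}
  6. unlink(b)  ⇒  .FF.............  {a→[1, 2]}
  7. create(c)  ⇒  FFF.............  {a→[1, 2]; c→[0]}
  8. append(c, 2)  ⇒  FFFFF...........  {a→[1, 2]; c→[0, 3, 4]}
  9. unlink(a)  ⇒  F..FF...........  {c→[0, 3, 4]}
  10. truncate(c, 2)  ⇒  F..F............  {c→[0, 3]}

bitmap = F..F............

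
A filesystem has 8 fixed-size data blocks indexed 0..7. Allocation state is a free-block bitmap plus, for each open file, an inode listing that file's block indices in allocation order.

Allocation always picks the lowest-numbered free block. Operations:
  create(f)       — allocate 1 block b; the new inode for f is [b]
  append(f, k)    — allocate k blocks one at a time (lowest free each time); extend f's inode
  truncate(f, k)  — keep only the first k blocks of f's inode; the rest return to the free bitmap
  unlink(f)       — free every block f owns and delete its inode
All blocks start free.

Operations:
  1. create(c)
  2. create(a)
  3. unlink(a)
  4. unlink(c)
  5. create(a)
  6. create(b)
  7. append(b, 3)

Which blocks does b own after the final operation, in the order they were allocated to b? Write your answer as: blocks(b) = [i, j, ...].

blocks(b) = [1, 2, 3, 4]

after create(c) → c:[0]  free=[F.......]
after create(a) → a:[1], c:[0]  free=[FF......]
after unlink(a) → c:[0]  free=[F.......]
after unlink(c) →   free=[........]
after create(a) → a:[0]  free=[F.......]
after create(b) → a:[0], b:[1]  free=[FF......]
after append(b, 3) → a:[0], b:[1, 2, 3, 4]  free=[FFFFF...]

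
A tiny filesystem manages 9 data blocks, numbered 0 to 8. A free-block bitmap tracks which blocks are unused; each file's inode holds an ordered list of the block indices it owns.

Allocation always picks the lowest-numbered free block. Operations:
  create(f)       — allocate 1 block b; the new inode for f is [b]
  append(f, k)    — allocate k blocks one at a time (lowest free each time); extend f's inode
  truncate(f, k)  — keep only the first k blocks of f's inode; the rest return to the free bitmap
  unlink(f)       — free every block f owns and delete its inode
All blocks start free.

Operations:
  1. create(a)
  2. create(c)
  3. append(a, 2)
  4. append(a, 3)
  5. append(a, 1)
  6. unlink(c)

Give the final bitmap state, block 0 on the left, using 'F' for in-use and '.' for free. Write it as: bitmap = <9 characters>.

  1. create(a)  ⇒  F........  {a→[0]}
  2. create(c)  ⇒  FF.......  {a→[0]; c→[1]}
  3. append(a, 2)  ⇒  FFFF.....  {a→[0, 2, 3]; c→[1]}
  4. append(a, 3)  ⇒  FFFFFFF..  {a→[0, 2, 3, 4, 5, 6]; c→[1]}
  5. append(a, 1)  ⇒  FFFFFFFF.  {a→[0, 2, 3, 4, 5, 6, 7]; c→[1]}
  6. unlink(c)  ⇒  F.FFFFFF.  {a→[0, 2, 3, 4, 5, 6, 7]}

bitmap = F.FFFFFF.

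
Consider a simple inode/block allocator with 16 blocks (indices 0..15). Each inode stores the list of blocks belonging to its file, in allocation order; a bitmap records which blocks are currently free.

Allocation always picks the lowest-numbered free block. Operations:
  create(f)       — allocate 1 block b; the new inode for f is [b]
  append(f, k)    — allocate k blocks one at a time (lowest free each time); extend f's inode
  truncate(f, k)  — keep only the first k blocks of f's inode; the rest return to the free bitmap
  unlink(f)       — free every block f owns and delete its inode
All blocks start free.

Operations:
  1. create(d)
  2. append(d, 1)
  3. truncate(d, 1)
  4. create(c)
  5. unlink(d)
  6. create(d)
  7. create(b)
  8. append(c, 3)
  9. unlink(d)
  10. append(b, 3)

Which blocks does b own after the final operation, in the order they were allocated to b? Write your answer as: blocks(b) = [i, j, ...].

blocks(b) = [2, 0, 6, 7]

  1. create(d)  ⇒  F...............  {d→[0]}
  2. append(d, 1)  ⇒  FF..............  {d→[0, 1]}
  3. truncate(d, 1)  ⇒  F...............  {d→[0]}
  4. create(c)  ⇒  FF..............  {c→[1]; d→[0]}
  5. unlink(d)  ⇒  .F..............  {c→[1]}
  6. create(d)  ⇒  FF..............  {c→[1]; d→[0]}
  7. create(b)  ⇒  FFF.............  {b→[2]; c→[1]; d→[0]}
  8. append(c, 3)  ⇒  FFFFFF..........  {b→[2]; c→[1, 3, 4, 5]; d→[0]}
  9. unlink(d)  ⇒  .FFFFF..........  {b→[2]; c→[1, 3, 4, 5]}
  10. append(b, 3)  ⇒  FFFFFFFF........  {b→[2, 0, 6, 7]; c→[1, 3, 4, 5]}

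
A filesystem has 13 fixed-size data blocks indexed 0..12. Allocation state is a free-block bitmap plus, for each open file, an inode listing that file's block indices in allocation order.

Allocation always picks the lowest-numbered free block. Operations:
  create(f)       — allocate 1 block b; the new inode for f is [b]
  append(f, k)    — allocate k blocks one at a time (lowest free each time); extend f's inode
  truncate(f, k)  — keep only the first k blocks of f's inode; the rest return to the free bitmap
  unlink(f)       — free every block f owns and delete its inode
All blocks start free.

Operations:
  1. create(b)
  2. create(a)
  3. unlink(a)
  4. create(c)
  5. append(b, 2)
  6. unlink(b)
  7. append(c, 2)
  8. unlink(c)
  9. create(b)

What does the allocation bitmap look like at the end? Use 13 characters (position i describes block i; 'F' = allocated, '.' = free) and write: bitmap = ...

[1] create(b) — b=0 (map F............)
[2] create(a) — a=1 b=0 (map FF...........)
[3] unlink(a) — b=0 (map F............)
[4] create(c) — b=0 c=1 (map FF...........)
[5] append(b, 2) — b=0,2,3 c=1 (map FFFF.........)
[6] unlink(b) — c=1 (map .F...........)
[7] append(c, 2) — c=1,0,2 (map FFF..........)
[8] unlink(c) —  (map .............)
[9] create(b) — b=0 (map F............)

bitmap = F............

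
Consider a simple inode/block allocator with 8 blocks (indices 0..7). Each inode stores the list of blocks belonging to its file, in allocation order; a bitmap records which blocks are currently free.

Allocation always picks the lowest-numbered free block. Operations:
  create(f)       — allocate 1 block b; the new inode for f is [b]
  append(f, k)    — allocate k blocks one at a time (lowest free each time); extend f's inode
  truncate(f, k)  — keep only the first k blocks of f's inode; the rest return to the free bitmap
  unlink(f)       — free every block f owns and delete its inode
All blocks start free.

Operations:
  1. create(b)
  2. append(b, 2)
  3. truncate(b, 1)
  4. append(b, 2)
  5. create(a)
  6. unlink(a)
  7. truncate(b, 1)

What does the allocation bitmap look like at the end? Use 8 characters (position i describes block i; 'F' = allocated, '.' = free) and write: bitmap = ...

bitmap = F.......

create(b): bitmap=F....... | b=[0]
append(b, 2): bitmap=FFF..... | b=[0, 1, 2]
truncate(b, 1): bitmap=F....... | b=[0]
append(b, 2): bitmap=FFF..... | b=[0, 1, 2]
create(a): bitmap=FFFF.... | a=[3] b=[0, 1, 2]
unlink(a): bitmap=FFF..... | b=[0, 1, 2]
truncate(b, 1): bitmap=F....... | b=[0]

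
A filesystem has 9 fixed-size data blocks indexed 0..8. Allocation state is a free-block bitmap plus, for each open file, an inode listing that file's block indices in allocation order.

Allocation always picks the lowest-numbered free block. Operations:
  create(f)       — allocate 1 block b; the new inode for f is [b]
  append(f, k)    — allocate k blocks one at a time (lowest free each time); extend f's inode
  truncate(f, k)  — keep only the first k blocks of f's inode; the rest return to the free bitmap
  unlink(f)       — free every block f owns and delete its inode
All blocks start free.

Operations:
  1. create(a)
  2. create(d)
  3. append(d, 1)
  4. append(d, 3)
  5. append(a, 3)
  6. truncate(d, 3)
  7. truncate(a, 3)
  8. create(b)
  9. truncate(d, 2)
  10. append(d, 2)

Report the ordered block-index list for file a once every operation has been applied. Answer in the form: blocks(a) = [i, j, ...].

create(a): bitmap=F........ | a=[0]
create(d): bitmap=FF....... | a=[0] d=[1]
append(d, 1): bitmap=FFF...... | a=[0] d=[1, 2]
append(d, 3): bitmap=FFFFFF... | a=[0] d=[1, 2, 3, 4, 5]
append(a, 3): bitmap=FFFFFFFFF | a=[0, 6, 7, 8] d=[1, 2, 3, 4, 5]
truncate(d, 3): bitmap=FFFF..FFF | a=[0, 6, 7, 8] d=[1, 2, 3]
truncate(a, 3): bitmap=FFFF..FF. | a=[0, 6, 7] d=[1, 2, 3]
create(b): bitmap=FFFFF.FF. | a=[0, 6, 7] b=[4] d=[1, 2, 3]
truncate(d, 2): bitmap=FFF.F.FF. | a=[0, 6, 7] b=[4] d=[1, 2]
append(d, 2): bitmap=FFFFFFFF. | a=[0, 6, 7] b=[4] d=[1, 2, 3, 5]

blocks(a) = [0, 6, 7]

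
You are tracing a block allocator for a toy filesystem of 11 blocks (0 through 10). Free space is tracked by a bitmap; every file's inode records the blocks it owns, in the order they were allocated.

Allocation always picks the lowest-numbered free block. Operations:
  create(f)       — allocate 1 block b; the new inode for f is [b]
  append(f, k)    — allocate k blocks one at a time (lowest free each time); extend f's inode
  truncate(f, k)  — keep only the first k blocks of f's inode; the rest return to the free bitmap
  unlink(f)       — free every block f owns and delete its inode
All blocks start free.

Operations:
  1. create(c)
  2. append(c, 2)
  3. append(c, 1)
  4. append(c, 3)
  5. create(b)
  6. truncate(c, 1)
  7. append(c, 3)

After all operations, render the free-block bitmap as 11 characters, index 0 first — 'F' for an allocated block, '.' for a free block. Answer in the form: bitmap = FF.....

after create(c) → c:[0]  free=[F..........]
after append(c, 2) → c:[0, 1, 2]  free=[FFF........]
after append(c, 1) → c:[0, 1, 2, 3]  free=[FFFF.......]
after append(c, 3) → c:[0, 1, 2, 3, 4, 5, 6]  free=[FFFFFFF....]
after create(b) → b:[7], c:[0, 1, 2, 3, 4, 5, 6]  free=[FFFFFFFF...]
after truncate(c, 1) → b:[7], c:[0]  free=[F......F...]
after append(c, 3) → b:[7], c:[0, 1, 2, 3]  free=[FFFF...F...]

bitmap = FFFF...F...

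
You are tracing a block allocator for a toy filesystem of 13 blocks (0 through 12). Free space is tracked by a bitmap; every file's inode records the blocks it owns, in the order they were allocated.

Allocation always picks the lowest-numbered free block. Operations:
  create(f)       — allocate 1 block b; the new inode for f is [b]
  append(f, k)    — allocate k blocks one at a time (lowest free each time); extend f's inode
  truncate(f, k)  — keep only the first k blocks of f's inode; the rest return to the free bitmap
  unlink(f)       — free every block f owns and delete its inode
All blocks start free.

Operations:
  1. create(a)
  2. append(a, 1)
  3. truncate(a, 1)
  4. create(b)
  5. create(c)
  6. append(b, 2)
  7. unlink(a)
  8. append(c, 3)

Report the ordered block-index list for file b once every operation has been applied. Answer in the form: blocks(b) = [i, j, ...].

create(a): bitmap=F............ | a=[0]
append(a, 1): bitmap=FF........... | a=[0, 1]
truncate(a, 1): bitmap=F............ | a=[0]
create(b): bitmap=FF........... | a=[0] b=[1]
create(c): bitmap=FFF.......... | a=[0] b=[1] c=[2]
append(b, 2): bitmap=FFFFF........ | a=[0] b=[1, 3, 4] c=[2]
unlink(a): bitmap=.FFFF........ | b=[1, 3, 4] c=[2]
append(c, 3): bitmap=FFFFFFF...... | b=[1, 3, 4] c=[2, 0, 5, 6]

blocks(b) = [1, 3, 4]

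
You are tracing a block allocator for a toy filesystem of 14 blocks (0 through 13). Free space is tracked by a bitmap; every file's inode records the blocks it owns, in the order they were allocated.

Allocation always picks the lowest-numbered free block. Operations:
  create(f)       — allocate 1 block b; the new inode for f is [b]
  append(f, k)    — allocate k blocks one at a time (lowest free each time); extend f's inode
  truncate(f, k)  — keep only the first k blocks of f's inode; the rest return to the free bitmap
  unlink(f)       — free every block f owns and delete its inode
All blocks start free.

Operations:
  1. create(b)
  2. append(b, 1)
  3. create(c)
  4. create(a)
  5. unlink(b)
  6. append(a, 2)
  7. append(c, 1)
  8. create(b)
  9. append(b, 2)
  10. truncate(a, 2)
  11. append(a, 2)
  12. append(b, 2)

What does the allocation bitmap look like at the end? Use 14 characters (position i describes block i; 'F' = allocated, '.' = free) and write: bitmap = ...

[1] create(b) — b=0 (map F.............)
[2] append(b, 1) — b=0,1 (map FF............)
[3] create(c) — b=0,1 c=2 (map FFF...........)
[4] create(a) — a=3 b=0,1 c=2 (map FFFF..........)
[5] unlink(b) — a=3 c=2 (map ..FF..........)
[6] append(a, 2) — a=3,0,1 c=2 (map FFFF..........)
[7] append(c, 1) — a=3,0,1 c=2,4 (map FFFFF.........)
[8] create(b) — a=3,0,1 b=5 c=2,4 (map FFFFFF........)
[9] append(b, 2) — a=3,0,1 b=5,6,7 c=2,4 (map FFFFFFFF......)
[10] truncate(a, 2) — a=3,0 b=5,6,7 c=2,4 (map F.FFFFFF......)
[11] append(a, 2) — a=3,0,1,8 b=5,6,7 c=2,4 (map FFFFFFFFF.....)
[12] append(b, 2) — a=3,0,1,8 b=5,6,7,9,10 c=2,4 (map FFFFFFFFFFF...)

bitmap = FFFFFFFFFFF...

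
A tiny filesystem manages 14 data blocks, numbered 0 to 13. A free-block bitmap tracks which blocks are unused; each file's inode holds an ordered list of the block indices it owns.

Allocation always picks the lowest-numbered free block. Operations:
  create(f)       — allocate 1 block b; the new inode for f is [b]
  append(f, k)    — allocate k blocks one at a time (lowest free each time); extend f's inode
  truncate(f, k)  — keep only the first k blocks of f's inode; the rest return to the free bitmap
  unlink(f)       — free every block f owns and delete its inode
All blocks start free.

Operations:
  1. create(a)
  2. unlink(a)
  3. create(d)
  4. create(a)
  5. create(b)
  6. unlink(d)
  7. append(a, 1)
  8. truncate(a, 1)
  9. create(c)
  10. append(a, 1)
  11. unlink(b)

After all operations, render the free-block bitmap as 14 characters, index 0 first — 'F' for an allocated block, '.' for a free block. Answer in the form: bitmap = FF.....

bitmap = FF.F..........

create(a): bitmap=F............. | a=[0]
unlink(a): bitmap=.............. | 
create(d): bitmap=F............. | d=[0]
create(a): bitmap=FF............ | a=[1] d=[0]
create(b): bitmap=FFF........... | a=[1] b=[2] d=[0]
unlink(d): bitmap=.FF........... | a=[1] b=[2]
append(a, 1): bitmap=FFF........... | a=[1, 0] b=[2]
truncate(a, 1): bitmap=.FF........... | a=[1] b=[2]
create(c): bitmap=FFF........... | a=[1] b=[2] c=[0]
append(a, 1): bitmap=FFFF.......... | a=[1, 3] b=[2] c=[0]
unlink(b): bitmap=FF.F.......... | a=[1, 3] c=[0]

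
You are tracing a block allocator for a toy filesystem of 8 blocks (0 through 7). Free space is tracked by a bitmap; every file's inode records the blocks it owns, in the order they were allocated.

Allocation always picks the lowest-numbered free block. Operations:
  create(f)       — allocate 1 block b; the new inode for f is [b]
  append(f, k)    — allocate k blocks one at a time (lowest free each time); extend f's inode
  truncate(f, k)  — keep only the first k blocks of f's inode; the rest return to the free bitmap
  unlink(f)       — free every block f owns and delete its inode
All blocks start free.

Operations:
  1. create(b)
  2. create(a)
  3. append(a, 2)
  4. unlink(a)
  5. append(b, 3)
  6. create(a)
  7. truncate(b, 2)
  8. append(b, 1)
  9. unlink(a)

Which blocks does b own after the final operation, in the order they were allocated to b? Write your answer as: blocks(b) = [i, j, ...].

create(b): bitmap=F....... | b=[0]
create(a): bitmap=FF...... | a=[1] b=[0]
append(a, 2): bitmap=FFFF.... | a=[1, 2, 3] b=[0]
unlink(a): bitmap=F....... | b=[0]
append(b, 3): bitmap=FFFF.... | b=[0, 1, 2, 3]
create(a): bitmap=FFFFF... | a=[4] b=[0, 1, 2, 3]
truncate(b, 2): bitmap=FF..F... | a=[4] b=[0, 1]
append(b, 1): bitmap=FFF.F... | a=[4] b=[0, 1, 2]
unlink(a): bitmap=FFF..... | b=[0, 1, 2]

blocks(b) = [0, 1, 2]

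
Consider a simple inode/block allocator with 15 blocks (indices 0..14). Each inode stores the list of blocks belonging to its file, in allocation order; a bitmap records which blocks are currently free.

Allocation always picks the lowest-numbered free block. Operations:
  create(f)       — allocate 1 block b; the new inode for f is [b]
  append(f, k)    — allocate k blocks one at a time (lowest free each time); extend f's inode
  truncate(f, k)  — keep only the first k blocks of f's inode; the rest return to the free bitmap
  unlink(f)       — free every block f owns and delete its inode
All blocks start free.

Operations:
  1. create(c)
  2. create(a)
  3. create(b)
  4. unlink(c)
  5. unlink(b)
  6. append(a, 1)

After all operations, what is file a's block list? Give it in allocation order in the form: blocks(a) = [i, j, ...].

after create(c) → c:[0]  free=[F..............]
after create(a) → a:[1], c:[0]  free=[FF.............]
after create(b) → a:[1], b:[2], c:[0]  free=[FFF............]
after unlink(c) → a:[1], b:[2]  free=[.FF............]
after unlink(b) → a:[1]  free=[.F.............]
after append(a, 1) → a:[1, 0]  free=[FF.............]

blocks(a) = [1, 0]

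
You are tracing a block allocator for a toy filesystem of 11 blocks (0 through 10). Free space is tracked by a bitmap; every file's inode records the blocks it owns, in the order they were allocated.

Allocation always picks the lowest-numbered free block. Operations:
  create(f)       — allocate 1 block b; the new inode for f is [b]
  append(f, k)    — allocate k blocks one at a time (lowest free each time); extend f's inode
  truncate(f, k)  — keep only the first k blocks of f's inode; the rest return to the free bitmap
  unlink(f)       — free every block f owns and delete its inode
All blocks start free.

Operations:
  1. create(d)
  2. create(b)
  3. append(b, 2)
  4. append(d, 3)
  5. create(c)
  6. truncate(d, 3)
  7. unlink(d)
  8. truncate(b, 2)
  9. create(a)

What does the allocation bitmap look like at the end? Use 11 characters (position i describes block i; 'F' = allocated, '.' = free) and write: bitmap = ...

bitmap = FFF....F...

create(d): bitmap=F.......... | d=[0]
create(b): bitmap=FF......... | b=[1] d=[0]
append(b, 2): bitmap=FFFF....... | b=[1, 2, 3] d=[0]
append(d, 3): bitmap=FFFFFFF.... | b=[1, 2, 3] d=[0, 4, 5, 6]
create(c): bitmap=FFFFFFFF... | b=[1, 2, 3] c=[7] d=[0, 4, 5, 6]
truncate(d, 3): bitmap=FFFFFF.F... | b=[1, 2, 3] c=[7] d=[0, 4, 5]
unlink(d): bitmap=.FFF...F... | b=[1, 2, 3] c=[7]
truncate(b, 2): bitmap=.FF....F... | b=[1, 2] c=[7]
create(a): bitmap=FFF....F... | a=[0] b=[1, 2] c=[7]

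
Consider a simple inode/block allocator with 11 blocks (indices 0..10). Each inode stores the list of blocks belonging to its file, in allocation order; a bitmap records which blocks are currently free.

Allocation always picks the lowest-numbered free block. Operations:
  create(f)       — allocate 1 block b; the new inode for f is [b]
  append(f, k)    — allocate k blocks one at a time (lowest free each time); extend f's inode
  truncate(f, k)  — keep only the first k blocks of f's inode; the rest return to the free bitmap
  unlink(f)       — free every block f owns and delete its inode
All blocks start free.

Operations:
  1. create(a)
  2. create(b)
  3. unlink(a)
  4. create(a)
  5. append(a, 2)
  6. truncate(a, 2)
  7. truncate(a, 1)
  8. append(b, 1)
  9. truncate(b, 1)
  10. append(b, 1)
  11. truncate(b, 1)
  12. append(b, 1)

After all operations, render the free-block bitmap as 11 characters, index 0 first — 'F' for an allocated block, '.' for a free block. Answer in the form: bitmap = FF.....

after create(a) → a:[0]  free=[F..........]
after create(b) → a:[0], b:[1]  free=[FF.........]
after unlink(a) → b:[1]  free=[.F.........]
after create(a) → a:[0], b:[1]  free=[FF.........]
after append(a, 2) → a:[0, 2, 3], b:[1]  free=[FFFF.......]
after truncate(a, 2) → a:[0, 2], b:[1]  free=[FFF........]
after truncate(a, 1) → a:[0], b:[1]  free=[FF.........]
after append(b, 1) → a:[0], b:[1, 2]  free=[FFF........]
after truncate(b, 1) → a:[0], b:[1]  free=[FF.........]
after append(b, 1) → a:[0], b:[1, 2]  free=[FFF........]
after truncate(b, 1) → a:[0], b:[1]  free=[FF.........]
after append(b, 1) → a:[0], b:[1, 2]  free=[FFF........]

bitmap = FFF........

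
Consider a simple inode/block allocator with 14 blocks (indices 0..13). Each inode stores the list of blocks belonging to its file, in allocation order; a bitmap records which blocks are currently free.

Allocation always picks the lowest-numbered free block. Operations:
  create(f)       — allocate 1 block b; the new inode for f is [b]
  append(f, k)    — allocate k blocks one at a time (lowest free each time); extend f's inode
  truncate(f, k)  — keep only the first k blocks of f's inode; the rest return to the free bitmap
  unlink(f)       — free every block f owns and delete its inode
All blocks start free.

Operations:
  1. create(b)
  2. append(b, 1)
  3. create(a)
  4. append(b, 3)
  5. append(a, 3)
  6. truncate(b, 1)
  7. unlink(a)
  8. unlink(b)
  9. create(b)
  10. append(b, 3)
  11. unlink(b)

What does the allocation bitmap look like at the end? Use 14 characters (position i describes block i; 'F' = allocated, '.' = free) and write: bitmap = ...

after create(b) → b:[0]  free=[F.............]
after append(b, 1) → b:[0, 1]  free=[FF............]
after create(a) → a:[2], b:[0, 1]  free=[FFF...........]
after append(b, 3) → a:[2], b:[0, 1, 3, 4, 5]  free=[FFFFFF........]
after append(a, 3) → a:[2, 6, 7, 8], b:[0, 1, 3, 4, 5]  free=[FFFFFFFFF.....]
after truncate(b, 1) → a:[2, 6, 7, 8], b:[0]  free=[F.F...FFF.....]
after unlink(a) → b:[0]  free=[F.............]
after unlink(b) →   free=[..............]
after create(b) → b:[0]  free=[F.............]
after append(b, 3) → b:[0, 1, 2, 3]  free=[FFFF..........]
after unlink(b) →   free=[..............]

bitmap = ..............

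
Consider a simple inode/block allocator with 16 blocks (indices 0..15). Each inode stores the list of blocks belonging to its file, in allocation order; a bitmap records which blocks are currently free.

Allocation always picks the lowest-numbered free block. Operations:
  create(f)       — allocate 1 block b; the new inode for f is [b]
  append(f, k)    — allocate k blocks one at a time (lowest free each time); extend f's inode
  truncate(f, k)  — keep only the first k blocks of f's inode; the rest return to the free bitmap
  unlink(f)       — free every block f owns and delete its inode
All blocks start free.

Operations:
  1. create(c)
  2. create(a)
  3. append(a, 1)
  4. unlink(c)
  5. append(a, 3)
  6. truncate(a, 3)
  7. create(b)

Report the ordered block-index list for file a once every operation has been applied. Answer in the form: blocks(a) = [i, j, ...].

blocks(a) = [1, 2, 0]

  1. create(c)  ⇒  F...............  {c→[0]}
  2. create(a)  ⇒  FF..............  {a→[1]; c→[0]}
  3. append(a, 1)  ⇒  FFF.............  {a→[1, 2]; c→[0]}
  4. unlink(c)  ⇒  .FF.............  {a→[1, 2]}
  5. append(a, 3)  ⇒  FFFFF...........  {a→[1, 2, 0, 3, 4]}
  6. truncate(a, 3)  ⇒  FFF.............  {a→[1, 2, 0]}
  7. create(b)  ⇒  FFFF............  {a→[1, 2, 0]; b→[3]}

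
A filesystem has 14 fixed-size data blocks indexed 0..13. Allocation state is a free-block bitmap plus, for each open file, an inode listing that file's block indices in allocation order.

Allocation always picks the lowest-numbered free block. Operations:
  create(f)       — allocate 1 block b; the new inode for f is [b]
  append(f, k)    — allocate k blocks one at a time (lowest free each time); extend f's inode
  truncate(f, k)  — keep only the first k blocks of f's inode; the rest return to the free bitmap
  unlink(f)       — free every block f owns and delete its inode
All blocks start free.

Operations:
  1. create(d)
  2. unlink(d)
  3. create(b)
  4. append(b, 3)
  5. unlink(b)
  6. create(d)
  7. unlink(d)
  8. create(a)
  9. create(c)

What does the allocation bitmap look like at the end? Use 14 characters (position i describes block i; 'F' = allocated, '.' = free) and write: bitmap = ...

create(d): bitmap=F............. | d=[0]
unlink(d): bitmap=.............. | 
create(b): bitmap=F............. | b=[0]
append(b, 3): bitmap=FFFF.......... | b=[0, 1, 2, 3]
unlink(b): bitmap=.............. | 
create(d): bitmap=F............. | d=[0]
unlink(d): bitmap=.............. | 
create(a): bitmap=F............. | a=[0]
create(c): bitmap=FF............ | a=[0] c=[1]

bitmap = FF............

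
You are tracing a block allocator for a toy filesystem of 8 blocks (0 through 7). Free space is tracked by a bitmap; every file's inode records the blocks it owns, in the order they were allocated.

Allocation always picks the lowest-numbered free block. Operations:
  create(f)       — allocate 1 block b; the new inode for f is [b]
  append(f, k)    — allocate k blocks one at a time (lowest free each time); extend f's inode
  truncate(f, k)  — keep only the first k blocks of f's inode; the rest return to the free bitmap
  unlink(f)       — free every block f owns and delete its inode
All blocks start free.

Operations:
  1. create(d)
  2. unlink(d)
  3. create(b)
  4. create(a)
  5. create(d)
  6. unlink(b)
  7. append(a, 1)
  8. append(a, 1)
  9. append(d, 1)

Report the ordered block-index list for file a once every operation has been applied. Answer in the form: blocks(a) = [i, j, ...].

blocks(a) = [1, 0, 3]

after create(d) → d:[0]  free=[F.......]
after unlink(d) →   free=[........]
after create(b) → b:[0]  free=[F.......]
after create(a) → a:[1], b:[0]  free=[FF......]
after create(d) → a:[1], b:[0], d:[2]  free=[FFF.....]
after unlink(b) → a:[1], d:[2]  free=[.FF.....]
after append(a, 1) → a:[1, 0], d:[2]  free=[FFF.....]
after append(a, 1) → a:[1, 0, 3], d:[2]  free=[FFFF....]
after append(d, 1) → a:[1, 0, 3], d:[2, 4]  free=[FFFFF...]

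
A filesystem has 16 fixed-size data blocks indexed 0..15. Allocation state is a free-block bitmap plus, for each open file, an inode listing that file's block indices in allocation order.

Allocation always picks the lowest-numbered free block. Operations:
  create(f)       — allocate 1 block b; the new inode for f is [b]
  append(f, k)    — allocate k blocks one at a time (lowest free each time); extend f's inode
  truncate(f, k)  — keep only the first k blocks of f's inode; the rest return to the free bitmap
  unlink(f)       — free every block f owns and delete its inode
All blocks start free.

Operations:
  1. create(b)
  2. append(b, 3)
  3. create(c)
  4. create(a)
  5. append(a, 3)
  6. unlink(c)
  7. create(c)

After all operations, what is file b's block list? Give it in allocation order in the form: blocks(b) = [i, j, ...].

after create(b) → b:[0]  free=[F...............]
after append(b, 3) → b:[0, 1, 2, 3]  free=[FFFF............]
after create(c) → b:[0, 1, 2, 3], c:[4]  free=[FFFFF...........]
after create(a) → a:[5], b:[0, 1, 2, 3], c:[4]  free=[FFFFFF..........]
after append(a, 3) → a:[5, 6, 7, 8], b:[0, 1, 2, 3], c:[4]  free=[FFFFFFFFF.......]
after unlink(c) → a:[5, 6, 7, 8], b:[0, 1, 2, 3]  free=[FFFF.FFFF.......]
after create(c) → a:[5, 6, 7, 8], b:[0, 1, 2, 3], c:[4]  free=[FFFFFFFFF.......]

blocks(b) = [0, 1, 2, 3]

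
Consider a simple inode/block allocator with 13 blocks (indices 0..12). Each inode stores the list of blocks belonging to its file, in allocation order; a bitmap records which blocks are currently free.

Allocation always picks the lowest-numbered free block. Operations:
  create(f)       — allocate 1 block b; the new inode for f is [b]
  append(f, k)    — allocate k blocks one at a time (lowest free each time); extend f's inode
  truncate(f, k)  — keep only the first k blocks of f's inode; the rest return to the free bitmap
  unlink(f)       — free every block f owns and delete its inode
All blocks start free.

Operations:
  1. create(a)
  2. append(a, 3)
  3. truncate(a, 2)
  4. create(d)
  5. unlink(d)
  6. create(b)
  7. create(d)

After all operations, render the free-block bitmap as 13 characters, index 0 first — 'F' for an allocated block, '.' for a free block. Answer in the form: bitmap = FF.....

bitmap = FFFF.........

[1] create(a) — a=0 (map F............)
[2] append(a, 3) — a=0,1,2,3 (map FFFF.........)
[3] truncate(a, 2) — a=0,1 (map FF...........)
[4] create(d) — a=0,1 d=2 (map FFF..........)
[5] unlink(d) — a=0,1 (map FF...........)
[6] create(b) — a=0,1 b=2 (map FFF..........)
[7] create(d) — a=0,1 b=2 d=3 (map FFFF.........)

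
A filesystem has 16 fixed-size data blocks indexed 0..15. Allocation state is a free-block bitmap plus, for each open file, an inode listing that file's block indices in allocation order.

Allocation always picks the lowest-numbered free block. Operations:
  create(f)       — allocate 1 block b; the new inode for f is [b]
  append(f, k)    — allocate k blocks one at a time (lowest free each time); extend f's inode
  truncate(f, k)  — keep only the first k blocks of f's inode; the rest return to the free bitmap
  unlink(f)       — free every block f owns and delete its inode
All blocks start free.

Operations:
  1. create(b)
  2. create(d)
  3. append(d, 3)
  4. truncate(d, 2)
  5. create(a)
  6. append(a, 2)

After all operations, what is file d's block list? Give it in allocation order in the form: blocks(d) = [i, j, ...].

  1. create(b)  ⇒  F...............  {b→[0]}
  2. create(d)  ⇒  FF..............  {b→[0]; d→[1]}
  3. append(d, 3)  ⇒  FFFFF...........  {b→[0]; d→[1, 2, 3, 4]}
  4. truncate(d, 2)  ⇒  FFF.............  {b→[0]; d→[1, 2]}
  5. create(a)  ⇒  FFFF............  {a→[3]; b→[0]; d→[1, 2]}
  6. append(a, 2)  ⇒  FFFFFF..........  {a→[3, 4, 5]; b→[0]; d→[1, 2]}

blocks(d) = [1, 2]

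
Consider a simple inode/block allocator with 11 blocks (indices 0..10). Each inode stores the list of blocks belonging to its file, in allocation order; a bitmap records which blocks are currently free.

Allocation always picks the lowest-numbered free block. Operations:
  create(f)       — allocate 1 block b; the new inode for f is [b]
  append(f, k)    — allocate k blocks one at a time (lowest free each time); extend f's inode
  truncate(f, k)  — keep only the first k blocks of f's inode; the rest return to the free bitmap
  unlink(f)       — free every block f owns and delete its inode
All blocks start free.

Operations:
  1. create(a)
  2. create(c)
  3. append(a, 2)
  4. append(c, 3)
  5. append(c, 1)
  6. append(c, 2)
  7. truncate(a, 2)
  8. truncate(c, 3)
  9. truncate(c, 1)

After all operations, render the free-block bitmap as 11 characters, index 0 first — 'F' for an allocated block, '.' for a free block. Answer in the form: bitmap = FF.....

bitmap = FFF........

[1] create(a) — a=0 (map F..........)
[2] create(c) — a=0 c=1 (map FF.........)
[3] append(a, 2) — a=0,2,3 c=1 (map FFFF.......)
[4] append(c, 3) — a=0,2,3 c=1,4,5,6 (map FFFFFFF....)
[5] append(c, 1) — a=0,2,3 c=1,4,5,6,7 (map FFFFFFFF...)
[6] append(c, 2) — a=0,2,3 c=1,4,5,6,7,8,9 (map FFFFFFFFFF.)
[7] truncate(a, 2) — a=0,2 c=1,4,5,6,7,8,9 (map FFF.FFFFFF.)
[8] truncate(c, 3) — a=0,2 c=1,4,5 (map FFF.FF.....)
[9] truncate(c, 1) — a=0,2 c=1 (map FFF........)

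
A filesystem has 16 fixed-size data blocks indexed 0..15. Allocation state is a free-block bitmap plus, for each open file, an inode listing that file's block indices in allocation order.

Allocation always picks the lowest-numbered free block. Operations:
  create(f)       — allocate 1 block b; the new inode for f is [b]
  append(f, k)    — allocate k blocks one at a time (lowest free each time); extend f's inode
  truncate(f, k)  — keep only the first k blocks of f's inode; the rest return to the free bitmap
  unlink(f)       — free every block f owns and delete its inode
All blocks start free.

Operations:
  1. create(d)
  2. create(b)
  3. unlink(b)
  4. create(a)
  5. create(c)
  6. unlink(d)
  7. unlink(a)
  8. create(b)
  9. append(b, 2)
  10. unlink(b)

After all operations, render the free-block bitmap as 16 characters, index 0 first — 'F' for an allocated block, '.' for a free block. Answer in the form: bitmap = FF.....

bitmap = ..F.............

  1. create(d)  ⇒  F...............  {d→[0]}
  2. create(b)  ⇒  FF..............  {b→[1]; d→[0]}
  3. unlink(b)  ⇒  F...............  {d→[0]}
  4. create(a)  ⇒  FF..............  {a→[1]; d→[0]}
  5. create(c)  ⇒  FFF.............  {a→[1]; c→[2]; d→[0]}
  6. unlink(d)  ⇒  .FF.............  {a→[1]; c→[2]}
  7. unlink(a)  ⇒  ..F.............  {c→[2]}
  8. create(b)  ⇒  F.F.............  {b→[0]; c→[2]}
  9. append(b, 2)  ⇒  FFFF............  {b→[0, 1, 3]; c→[2]}
  10. unlink(b)  ⇒  ..F.............  {c→[2]}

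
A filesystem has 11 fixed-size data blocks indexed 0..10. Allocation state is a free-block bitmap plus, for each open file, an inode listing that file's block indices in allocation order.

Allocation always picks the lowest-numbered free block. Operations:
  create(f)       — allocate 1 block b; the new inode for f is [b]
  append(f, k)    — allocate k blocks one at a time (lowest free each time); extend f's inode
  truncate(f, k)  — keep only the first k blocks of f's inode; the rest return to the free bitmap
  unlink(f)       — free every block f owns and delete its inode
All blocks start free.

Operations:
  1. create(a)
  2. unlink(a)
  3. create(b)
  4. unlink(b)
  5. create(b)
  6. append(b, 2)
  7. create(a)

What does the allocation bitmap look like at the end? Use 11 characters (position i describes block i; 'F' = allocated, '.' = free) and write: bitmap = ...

create(a): bitmap=F.......... | a=[0]
unlink(a): bitmap=........... | 
create(b): bitmap=F.......... | b=[0]
unlink(b): bitmap=........... | 
create(b): bitmap=F.......... | b=[0]
append(b, 2): bitmap=FFF........ | b=[0, 1, 2]
create(a): bitmap=FFFF....... | a=[3] b=[0, 1, 2]

bitmap = FFFF.......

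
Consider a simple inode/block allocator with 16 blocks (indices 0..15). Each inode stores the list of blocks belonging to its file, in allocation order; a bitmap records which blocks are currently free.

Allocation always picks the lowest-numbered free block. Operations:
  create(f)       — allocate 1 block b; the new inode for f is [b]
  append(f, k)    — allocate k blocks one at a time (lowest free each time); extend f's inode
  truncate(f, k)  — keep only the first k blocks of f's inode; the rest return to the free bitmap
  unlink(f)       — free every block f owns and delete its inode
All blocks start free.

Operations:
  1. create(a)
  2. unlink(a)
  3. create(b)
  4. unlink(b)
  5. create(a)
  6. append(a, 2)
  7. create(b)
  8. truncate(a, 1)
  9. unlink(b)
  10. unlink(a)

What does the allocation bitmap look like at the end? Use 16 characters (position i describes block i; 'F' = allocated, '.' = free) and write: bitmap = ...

bitmap = ................

[1] create(a) — a=0 (map F...............)
[2] unlink(a) —  (map ................)
[3] create(b) — b=0 (map F...............)
[4] unlink(b) —  (map ................)
[5] create(a) — a=0 (map F...............)
[6] append(a, 2) — a=0,1,2 (map FFF.............)
[7] create(b) — a=0,1,2 b=3 (map FFFF............)
[8] truncate(a, 1) — a=0 b=3 (map F..F............)
[9] unlink(b) — a=0 (map F...............)
[10] unlink(a) —  (map ................)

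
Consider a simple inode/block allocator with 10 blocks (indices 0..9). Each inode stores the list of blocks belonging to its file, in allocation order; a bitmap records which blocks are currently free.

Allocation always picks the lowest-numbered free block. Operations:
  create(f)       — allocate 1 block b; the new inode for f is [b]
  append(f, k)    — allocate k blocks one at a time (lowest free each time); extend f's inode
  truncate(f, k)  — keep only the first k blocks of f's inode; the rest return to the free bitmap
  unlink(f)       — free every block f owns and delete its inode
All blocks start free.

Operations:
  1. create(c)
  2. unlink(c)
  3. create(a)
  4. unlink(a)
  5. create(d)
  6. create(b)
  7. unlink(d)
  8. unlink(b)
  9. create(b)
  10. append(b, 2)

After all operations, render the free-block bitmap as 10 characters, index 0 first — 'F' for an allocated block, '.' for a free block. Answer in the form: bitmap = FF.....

bitmap = FFF.......

  1. create(c)  ⇒  F.........  {c→[0]}
  2. unlink(c)  ⇒  ..........  {}
  3. create(a)  ⇒  F.........  {a→[0]}
  4. unlink(a)  ⇒  ..........  {}
  5. create(d)  ⇒  F.........  {d→[0]}
  6. create(b)  ⇒  FF........  {b→[1]; d→[0]}
  7. unlink(d)  ⇒  .F........  {b→[1]}
  8. unlink(b)  ⇒  ..........  {}
  9. create(b)  ⇒  F.........  {b→[0]}
  10. append(b, 2)  ⇒  FFF.......  {b→[0, 1, 2]}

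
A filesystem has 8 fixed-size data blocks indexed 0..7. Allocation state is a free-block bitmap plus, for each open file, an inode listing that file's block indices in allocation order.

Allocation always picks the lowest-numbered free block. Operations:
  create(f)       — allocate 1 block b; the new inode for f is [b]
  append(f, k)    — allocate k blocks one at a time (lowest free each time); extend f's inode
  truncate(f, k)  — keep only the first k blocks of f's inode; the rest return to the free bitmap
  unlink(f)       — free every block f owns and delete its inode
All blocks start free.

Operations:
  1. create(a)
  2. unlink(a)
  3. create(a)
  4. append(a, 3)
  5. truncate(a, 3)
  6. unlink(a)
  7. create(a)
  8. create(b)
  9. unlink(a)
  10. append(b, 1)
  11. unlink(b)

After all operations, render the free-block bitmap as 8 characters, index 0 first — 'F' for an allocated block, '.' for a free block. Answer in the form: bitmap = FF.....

after create(a) → a:[0]  free=[F.......]
after unlink(a) →   free=[........]
after create(a) → a:[0]  free=[F.......]
after append(a, 3) → a:[0, 1, 2, 3]  free=[FFFF....]
after truncate(a, 3) → a:[0, 1, 2]  free=[FFF.....]
after unlink(a) →   free=[........]
after create(a) → a:[0]  free=[F.......]
after create(b) → a:[0], b:[1]  free=[FF......]
after unlink(a) → b:[1]  free=[.F......]
after append(b, 1) → b:[1, 0]  free=[FF......]
after unlink(b) →   free=[........]

bitmap = ........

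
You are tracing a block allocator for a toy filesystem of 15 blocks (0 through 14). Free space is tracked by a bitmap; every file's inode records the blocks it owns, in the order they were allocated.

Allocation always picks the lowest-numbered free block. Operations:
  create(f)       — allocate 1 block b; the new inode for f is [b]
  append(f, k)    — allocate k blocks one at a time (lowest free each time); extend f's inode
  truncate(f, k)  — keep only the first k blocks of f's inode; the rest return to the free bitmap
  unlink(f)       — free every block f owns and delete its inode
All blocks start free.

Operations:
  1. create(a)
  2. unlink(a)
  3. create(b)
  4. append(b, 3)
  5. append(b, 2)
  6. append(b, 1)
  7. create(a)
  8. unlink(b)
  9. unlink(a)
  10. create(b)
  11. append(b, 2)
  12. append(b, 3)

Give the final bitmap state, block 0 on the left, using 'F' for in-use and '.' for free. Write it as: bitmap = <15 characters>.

[1] create(a) — a=0 (map F..............)
[2] unlink(a) —  (map ...............)
[3] create(b) — b=0 (map F..............)
[4] append(b, 3) — b=0,1,2,3 (map FFFF...........)
[5] append(b, 2) — b=0,1,2,3,4,5 (map FFFFFF.........)
[6] append(b, 1) — b=0,1,2,3,4,5,6 (map FFFFFFF........)
[7] create(a) — a=7 b=0,1,2,3,4,5,6 (map FFFFFFFF.......)
[8] unlink(b) — a=7 (map .......F.......)
[9] unlink(a) —  (map ...............)
[10] create(b) — b=0 (map F..............)
[11] append(b, 2) — b=0,1,2 (map FFF............)
[12] append(b, 3) — b=0,1,2,3,4,5 (map FFFFFF.........)

bitmap = FFFFFF.........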